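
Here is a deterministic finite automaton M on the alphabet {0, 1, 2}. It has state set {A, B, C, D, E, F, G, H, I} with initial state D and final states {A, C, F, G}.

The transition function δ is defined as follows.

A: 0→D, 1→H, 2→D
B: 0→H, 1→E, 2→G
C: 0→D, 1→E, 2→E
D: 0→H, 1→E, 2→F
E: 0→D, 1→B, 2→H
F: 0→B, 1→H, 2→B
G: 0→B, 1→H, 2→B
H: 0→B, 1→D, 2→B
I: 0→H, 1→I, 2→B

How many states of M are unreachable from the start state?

3

No path from D leads to A, C, I; the other 6 states are all reachable.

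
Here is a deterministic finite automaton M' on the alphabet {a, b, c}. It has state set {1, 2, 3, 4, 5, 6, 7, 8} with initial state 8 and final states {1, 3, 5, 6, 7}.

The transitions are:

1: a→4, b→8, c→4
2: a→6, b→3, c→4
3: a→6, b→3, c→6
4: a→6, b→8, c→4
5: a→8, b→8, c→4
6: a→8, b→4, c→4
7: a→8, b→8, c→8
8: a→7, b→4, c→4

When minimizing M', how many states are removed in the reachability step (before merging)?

4

Starting at 8 and following transitions, the reachable set is {4, 6, 7, 8}. That leaves 1, 2, 3, 5 unreachable — 4 in total.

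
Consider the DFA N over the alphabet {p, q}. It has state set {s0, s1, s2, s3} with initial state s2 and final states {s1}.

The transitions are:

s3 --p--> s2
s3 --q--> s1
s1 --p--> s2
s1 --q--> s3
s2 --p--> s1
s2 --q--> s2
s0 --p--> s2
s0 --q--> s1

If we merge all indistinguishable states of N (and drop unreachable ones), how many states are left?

3

First remove the unreachable states {s0}; 3 states remain.
Initial partition by acceptance: {s1} | {s2,s3}.
Refine {s2,s3} on symbol p: members go to different blocks, giving {s2} and {s3}.
The partition is now stable with 3 blocks: {s1} | {s2} | {s3}.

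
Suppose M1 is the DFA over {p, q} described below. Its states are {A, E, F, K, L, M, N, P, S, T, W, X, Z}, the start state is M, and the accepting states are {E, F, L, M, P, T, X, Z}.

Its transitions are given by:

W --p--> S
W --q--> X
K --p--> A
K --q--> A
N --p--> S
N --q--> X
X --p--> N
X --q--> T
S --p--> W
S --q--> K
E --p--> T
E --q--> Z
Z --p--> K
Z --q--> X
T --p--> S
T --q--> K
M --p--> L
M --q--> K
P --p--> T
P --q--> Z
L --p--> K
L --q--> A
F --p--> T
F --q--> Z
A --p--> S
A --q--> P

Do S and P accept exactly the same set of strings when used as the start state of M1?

No

Reachable states from the start: {A,K,L,M,N,P,S,T,W,X,Z}. Unreachable: {E,F} — drop them.
P0 = {L,M,P,T,X,Z} | {A,K,N,S,W}.
Refine {L,M,P,T,X,Z} on symbol p: members go to different blocks, giving {L,T,X,Z} and {M,P}.
On input q, block {L,T,X,Z} splits into {L,T} and {X,Z}.
Refine {A,K,N,S,W} on symbol q: members go to different blocks, giving {N,W} and {K,S} and {A}.
On input q, block {L,T} splits into {L} and {T}.
On input p, block {M,P} splits into {P} and {M}.
On input p, block {X,Z} splits into {X} and {Z}.
On input p, block {K,S} splits into {K} and {S}.
The partition is now stable with 10 blocks: {L} | {N,W} | {P} | {X} | {K} | {A} | {T} | {M} | {Z} | {S}.
S and P end up in different blocks, so they are distinguishable. For instance, the string 'ε' is accepted from only P.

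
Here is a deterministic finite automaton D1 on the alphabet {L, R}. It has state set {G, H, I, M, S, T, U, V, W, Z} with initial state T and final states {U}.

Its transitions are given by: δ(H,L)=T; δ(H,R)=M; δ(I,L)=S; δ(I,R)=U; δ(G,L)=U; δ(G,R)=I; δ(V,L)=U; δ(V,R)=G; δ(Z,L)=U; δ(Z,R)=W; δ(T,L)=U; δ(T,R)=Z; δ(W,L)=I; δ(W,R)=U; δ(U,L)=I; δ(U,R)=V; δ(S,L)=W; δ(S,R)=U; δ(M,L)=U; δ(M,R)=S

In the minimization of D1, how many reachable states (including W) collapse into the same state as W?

States {H,M} cannot be reached from the start state, so discard them.
Start with accepting vs non-accepting: {U} | {G,I,S,T,V,W,Z}.
Refine {G,I,S,T,V,W,Z} on symbol L: members go to different blocks, giving {G,T,V,Z} and {I,S,W}.
Split {G,T,V,Z} by δ(·,R) → {G,Z} and {T,V}.
Stable partition: {U} | {G,Z} | {I,S,W} | {T,V} — 4 equivalence classes.
State W belongs to the block {I,S,W}, which has 3 states.

3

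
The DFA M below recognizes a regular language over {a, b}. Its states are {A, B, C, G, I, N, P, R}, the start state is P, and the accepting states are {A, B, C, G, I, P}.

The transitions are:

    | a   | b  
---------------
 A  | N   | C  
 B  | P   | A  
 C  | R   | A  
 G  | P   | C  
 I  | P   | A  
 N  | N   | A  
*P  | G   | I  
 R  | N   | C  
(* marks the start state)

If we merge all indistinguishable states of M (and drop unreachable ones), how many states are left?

First remove the unreachable states {B}; 7 states remain.
P0 = {A,C,G,I,P} | {N,R}.
Refine {A,C,G,I,P} on symbol a: members go to different blocks, giving {G,I,P} and {A,C}.
Refine {G,I,P} on symbol b: members go to different blocks, giving {G,I} and {P}.
No further refinement is possible. Final partition (4 blocks): {G,I} | {N,R} | {A,C} | {P}.

4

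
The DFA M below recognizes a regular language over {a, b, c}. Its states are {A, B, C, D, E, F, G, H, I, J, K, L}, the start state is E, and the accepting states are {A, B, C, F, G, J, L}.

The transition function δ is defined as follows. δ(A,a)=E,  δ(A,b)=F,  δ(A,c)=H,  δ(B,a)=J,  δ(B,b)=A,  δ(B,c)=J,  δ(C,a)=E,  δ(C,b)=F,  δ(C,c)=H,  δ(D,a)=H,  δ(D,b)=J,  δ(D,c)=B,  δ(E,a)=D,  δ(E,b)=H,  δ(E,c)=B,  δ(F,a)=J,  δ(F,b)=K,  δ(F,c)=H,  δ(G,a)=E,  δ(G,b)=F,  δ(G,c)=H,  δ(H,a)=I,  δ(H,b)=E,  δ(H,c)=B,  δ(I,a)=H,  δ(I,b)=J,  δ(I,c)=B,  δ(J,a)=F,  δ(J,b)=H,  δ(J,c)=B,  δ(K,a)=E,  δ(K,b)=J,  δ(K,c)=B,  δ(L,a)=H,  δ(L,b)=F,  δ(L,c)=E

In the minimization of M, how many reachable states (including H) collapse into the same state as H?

Reachable states from the start: {A,B,D,E,F,H,I,J,K}. Unreachable: {C,G,L} — drop them.
Initial partition by acceptance: {A,B,F,J} | {D,E,H,I,K}.
Refine {A,B,F,J} on symbol a: members go to different blocks, giving {B,F,J} and {A}.
Split {B,F,J} by δ(·,b) → {F,J} and {B}.
Refine {F,J} on symbol c: members go to different blocks, giving {F} and {J}.
Refine {D,E,H,I,K} on symbol b: members go to different blocks, giving {D,I,K} and {E,H}.
No further refinement is possible. Final partition (6 blocks): {F} | {D,I,K} | {A} | {B} | {J} | {E,H}.
The equivalence class containing H is {E,H}, of size 2.

2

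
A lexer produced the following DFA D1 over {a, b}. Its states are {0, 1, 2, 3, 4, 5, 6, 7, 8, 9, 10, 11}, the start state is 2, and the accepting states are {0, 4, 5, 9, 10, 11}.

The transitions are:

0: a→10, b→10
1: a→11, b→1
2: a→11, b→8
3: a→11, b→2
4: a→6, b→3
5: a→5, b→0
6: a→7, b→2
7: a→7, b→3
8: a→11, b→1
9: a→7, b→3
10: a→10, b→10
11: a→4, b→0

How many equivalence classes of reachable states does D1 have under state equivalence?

Reachable states from the start: {0,1,2,3,4,6,7,8,10,11}. Unreachable: {5,9} — drop them.
Initial partition by acceptance: {0,4,10,11} | {1,2,3,6,7,8}.
On input a, block {0,4,10,11} splits into {0,10,11} and {4}.
Split {0,10,11} by δ(·,a) → {0,10} and {11}.
On input a, block {1,2,3,6,7,8} splits into {1,2,3,8} and {6,7}.
Stable partition: {0,10} | {1,2,3,8} | {4} | {11} | {6,7} — 5 equivalence classes.

5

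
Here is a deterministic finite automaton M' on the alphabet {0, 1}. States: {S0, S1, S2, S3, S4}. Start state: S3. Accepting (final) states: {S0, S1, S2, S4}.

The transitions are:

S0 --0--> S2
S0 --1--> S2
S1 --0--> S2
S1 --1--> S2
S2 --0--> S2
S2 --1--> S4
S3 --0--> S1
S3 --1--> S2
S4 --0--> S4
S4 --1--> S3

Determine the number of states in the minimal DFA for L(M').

Reachable states from the start: {S1,S2,S3,S4}. Unreachable: {S0} — drop them.
Start with accepting vs non-accepting: {S1,S2,S4} | {S3}.
Refine {S1,S2,S4} on symbol 1: members go to different blocks, giving {S1,S2} and {S4}.
On input 1, block {S1,S2} splits into {S1} and {S2}.
No further refinement is possible. Final partition (4 blocks): {S1} | {S3} | {S4} | {S2}.

4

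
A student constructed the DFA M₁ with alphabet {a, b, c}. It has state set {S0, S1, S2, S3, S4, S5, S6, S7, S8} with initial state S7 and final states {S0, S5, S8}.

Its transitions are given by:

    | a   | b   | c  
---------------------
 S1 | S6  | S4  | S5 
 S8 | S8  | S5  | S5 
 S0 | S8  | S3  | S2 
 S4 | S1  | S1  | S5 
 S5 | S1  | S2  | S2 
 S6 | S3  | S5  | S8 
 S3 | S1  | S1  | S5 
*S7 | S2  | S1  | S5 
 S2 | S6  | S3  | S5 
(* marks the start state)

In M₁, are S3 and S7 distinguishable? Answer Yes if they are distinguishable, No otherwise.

Reachable states from the start: {S1,S2,S3,S4,S5,S6,S7,S8}. Unreachable: {S0} — drop them.
P0 = {S5,S8} | {S1,S2,S3,S4,S6,S7}.
Refine {S5,S8} on symbol a: members go to different blocks, giving {S5} and {S8}.
Split {S1,S2,S3,S4,S6,S7} by δ(·,b) → {S1,S2,S3,S4,S7} and {S6}.
Split {S1,S2,S3,S4,S7} by δ(·,a) → {S3,S4,S7} and {S1,S2}.
Stable partition: {S5} | {S3,S4,S7} | {S8} | {S6} | {S1,S2} — 5 equivalence classes.
S3 and S7 lie in the same block of the stable partition, so they are equivalent — no string distinguishes them.

No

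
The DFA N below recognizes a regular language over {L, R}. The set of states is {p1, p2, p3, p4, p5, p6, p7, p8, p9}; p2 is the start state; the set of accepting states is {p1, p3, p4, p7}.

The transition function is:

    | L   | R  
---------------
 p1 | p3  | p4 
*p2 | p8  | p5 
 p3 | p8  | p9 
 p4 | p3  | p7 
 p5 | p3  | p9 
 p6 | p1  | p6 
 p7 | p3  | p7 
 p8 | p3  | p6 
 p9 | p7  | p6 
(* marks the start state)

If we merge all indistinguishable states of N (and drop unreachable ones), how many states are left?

All states are reachable from the start state.
Start with accepting vs non-accepting: {p1,p3,p4,p7} | {p2,p5,p6,p8,p9}.
Refine {p1,p3,p4,p7} on symbol L: members go to different blocks, giving {p1,p4,p7} and {p3}.
Split {p2,p5,p6,p8,p9} by δ(·,L) → {p5,p8} and {p6,p9} and {p2}.
The partition is now stable with 5 blocks: {p1,p4,p7} | {p5,p8} | {p3} | {p6,p9} | {p2}.

5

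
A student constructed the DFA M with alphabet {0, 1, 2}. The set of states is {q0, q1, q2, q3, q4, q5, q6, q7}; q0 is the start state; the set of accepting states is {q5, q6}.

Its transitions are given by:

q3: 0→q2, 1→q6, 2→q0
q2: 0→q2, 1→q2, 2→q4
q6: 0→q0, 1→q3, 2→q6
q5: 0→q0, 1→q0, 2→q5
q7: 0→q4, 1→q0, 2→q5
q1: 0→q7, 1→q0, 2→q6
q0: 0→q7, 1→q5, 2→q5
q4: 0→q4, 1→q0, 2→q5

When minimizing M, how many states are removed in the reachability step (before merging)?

BFS from q0 reaches {q0, q4, q5, q7}; the 4 state(s) q1, q2, q3, q6 are never visited.

4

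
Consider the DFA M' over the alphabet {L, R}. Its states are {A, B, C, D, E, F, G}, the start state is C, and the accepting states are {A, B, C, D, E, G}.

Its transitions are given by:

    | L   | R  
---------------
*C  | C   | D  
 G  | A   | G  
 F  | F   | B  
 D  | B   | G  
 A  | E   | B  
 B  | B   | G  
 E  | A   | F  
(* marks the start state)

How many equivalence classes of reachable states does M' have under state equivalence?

6

All states are reachable from the start state.
P0 = {A,B,C,D,E,G} | {F}.
On input R, block {A,B,C,D,E,G} splits into {A,B,C,D,G} and {E}.
On input L, block {A,B,C,D,G} splits into {B,C,D,G} and {A}.
Refine {B,C,D,G} on symbol L: members go to different blocks, giving {B,C,D} and {G}.
On input R, block {B,C,D} splits into {B,D} and {C}.
The partition is now stable with 6 blocks: {B,D} | {F} | {E} | {A} | {G} | {C}.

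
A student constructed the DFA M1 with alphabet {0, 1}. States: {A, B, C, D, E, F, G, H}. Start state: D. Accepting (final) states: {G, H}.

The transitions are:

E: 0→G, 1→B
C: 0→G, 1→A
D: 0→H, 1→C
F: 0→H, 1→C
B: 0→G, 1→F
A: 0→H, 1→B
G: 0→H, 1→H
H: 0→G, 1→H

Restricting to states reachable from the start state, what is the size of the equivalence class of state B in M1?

States {E} cannot be reached from the start state, so discard them.
P0 = {G,H} | {A,B,C,D,F}.
The partition is now stable with 2 blocks: {G,H} | {A,B,C,D,F}.
State B belongs to the block {A,B,C,D,F}, which has 5 states.

5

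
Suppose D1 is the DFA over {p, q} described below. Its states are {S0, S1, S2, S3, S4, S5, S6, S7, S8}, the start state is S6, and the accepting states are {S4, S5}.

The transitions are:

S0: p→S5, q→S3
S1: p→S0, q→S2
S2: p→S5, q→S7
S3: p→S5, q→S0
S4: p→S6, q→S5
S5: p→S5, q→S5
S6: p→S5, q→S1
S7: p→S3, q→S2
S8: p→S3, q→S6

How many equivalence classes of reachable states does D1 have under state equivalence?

First remove the unreachable states {S4,S8}; 7 states remain.
Initial partition by acceptance: {S5} | {S0,S1,S2,S3,S6,S7}.
Refine {S0,S1,S2,S3,S6,S7} on symbol p: members go to different blocks, giving {S0,S2,S3,S6} and {S1,S7}.
Split {S0,S2,S3,S6} by δ(·,q) → {S0,S3} and {S2,S6}.
No further refinement is possible. Final partition (4 blocks): {S5} | {S0,S3} | {S1,S7} | {S2,S6}.

4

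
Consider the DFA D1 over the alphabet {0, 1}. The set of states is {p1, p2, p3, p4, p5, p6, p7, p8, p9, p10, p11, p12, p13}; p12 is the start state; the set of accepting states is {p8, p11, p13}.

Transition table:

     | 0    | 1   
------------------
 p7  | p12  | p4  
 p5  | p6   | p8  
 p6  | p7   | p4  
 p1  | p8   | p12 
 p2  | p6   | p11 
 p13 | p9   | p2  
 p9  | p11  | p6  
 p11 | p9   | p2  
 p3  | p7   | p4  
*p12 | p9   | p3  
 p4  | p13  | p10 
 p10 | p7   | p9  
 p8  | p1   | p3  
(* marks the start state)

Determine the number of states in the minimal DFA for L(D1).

First remove the unreachable states {p1,p5,p8}; 10 states remain.
Start with accepting vs non-accepting: {p11,p13} | {p2,p3,p4,p6,p7,p9,p10,p12}.
Split {p2,p3,p4,p6,p7,p9,p10,p12} by δ(·,0) → {p2,p3,p6,p7,p10,p12} and {p4,p9}.
On input 0, block {p2,p3,p6,p7,p10,p12} splits into {p2,p3,p6,p7,p10} and {p12}.
Refine {p2,p3,p6,p7,p10} on symbol 0: members go to different blocks, giving {p2,p3,p6,p10} and {p7}.
Refine {p2,p3,p6,p10} on symbol 0: members go to different blocks, giving {p3,p6,p10} and {p2}.
The partition is now stable with 6 blocks: {p11,p13} | {p3,p6,p10} | {p4,p9} | {p12} | {p7} | {p2}.

6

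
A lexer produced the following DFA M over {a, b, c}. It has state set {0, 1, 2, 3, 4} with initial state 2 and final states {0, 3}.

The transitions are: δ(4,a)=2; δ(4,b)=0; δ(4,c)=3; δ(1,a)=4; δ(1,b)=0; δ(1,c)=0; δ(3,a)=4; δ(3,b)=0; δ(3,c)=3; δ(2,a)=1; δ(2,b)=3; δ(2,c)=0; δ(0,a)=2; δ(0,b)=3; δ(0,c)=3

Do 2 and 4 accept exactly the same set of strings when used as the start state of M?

Every state is reachable, so we keep all 5.
P0 = {0,3} | {1,2,4}.
Stable partition: {0,3} | {1,2,4} — 2 equivalence classes.
2 and 4 lie in the same block of the stable partition, so they are equivalent — no string distinguishes them.

Yes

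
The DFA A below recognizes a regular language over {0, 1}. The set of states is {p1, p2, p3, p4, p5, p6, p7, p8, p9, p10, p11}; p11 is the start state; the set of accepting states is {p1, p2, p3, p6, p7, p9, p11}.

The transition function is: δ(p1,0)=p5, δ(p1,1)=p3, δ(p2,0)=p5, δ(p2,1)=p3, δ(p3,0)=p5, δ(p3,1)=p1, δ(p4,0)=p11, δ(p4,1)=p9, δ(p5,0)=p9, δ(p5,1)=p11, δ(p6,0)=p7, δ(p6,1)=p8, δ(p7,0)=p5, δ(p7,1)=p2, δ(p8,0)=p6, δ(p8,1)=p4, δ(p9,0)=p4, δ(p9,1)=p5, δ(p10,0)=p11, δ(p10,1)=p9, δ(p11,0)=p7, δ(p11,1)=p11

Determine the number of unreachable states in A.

Starting at p11 and following transitions, the reachable set is {p1, p2, p3, p4, p5, p7, p9, p11}. That leaves p6, p8, p10 unreachable — 3 in total.

3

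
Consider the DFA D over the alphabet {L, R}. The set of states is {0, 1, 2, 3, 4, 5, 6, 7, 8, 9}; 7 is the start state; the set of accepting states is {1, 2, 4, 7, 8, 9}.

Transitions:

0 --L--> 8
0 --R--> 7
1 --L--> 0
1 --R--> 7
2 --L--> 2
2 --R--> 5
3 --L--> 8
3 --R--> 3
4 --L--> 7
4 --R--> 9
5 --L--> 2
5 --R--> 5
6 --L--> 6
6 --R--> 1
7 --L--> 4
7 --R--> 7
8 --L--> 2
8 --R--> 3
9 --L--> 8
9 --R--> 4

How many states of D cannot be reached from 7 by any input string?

Starting at 7 and following transitions, the reachable set is {2, 3, 4, 5, 7, 8, 9}. That leaves 0, 1, 6 unreachable — 3 in total.

3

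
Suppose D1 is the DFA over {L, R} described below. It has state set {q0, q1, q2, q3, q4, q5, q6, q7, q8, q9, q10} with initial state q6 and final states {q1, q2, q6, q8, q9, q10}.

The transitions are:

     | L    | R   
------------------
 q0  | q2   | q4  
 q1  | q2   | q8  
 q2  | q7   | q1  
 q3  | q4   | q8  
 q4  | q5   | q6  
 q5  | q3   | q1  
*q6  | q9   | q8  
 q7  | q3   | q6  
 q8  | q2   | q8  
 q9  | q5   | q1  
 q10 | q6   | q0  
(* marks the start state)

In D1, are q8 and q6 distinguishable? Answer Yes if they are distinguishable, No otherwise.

No

States {q0,q10} cannot be reached from the start state, so discard them.
P0 = {q1,q2,q6,q8,q9} | {q3,q4,q5,q7}.
On input L, block {q1,q2,q6,q8,q9} splits into {q1,q6,q8} and {q2,q9}.
The partition is now stable with 3 blocks: {q1,q6,q8} | {q3,q4,q5,q7} | {q2,q9}.
q8 and q6 lie in the same block of the stable partition, so they are equivalent — no string distinguishes them.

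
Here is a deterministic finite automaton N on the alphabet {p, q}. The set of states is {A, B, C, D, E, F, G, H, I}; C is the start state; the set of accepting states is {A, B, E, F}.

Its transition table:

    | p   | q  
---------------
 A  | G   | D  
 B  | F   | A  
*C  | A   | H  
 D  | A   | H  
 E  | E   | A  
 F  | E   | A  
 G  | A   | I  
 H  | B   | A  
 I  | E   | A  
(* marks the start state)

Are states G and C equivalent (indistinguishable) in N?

All states are reachable from the start state.
Initial partition by acceptance: {A,B,E,F} | {C,D,G,H,I}.
Split {A,B,E,F} by δ(·,p) → {B,E,F} and {A}.
On input p, block {C,D,G,H,I} splits into {C,D,G} and {H,I}.
No further refinement is possible. Final partition (4 blocks): {B,E,F} | {C,D,G} | {A} | {H,I}.
G and C lie in the same block of the stable partition, so they are equivalent — no string distinguishes them.

Yes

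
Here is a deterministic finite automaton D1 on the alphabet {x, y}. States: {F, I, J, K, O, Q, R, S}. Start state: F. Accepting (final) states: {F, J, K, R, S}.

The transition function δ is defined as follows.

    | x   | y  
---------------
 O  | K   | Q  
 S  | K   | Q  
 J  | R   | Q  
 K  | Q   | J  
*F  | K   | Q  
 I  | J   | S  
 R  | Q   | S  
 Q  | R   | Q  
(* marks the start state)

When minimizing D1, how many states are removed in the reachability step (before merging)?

No path from F leads to I, O; the other 6 states are all reachable.

2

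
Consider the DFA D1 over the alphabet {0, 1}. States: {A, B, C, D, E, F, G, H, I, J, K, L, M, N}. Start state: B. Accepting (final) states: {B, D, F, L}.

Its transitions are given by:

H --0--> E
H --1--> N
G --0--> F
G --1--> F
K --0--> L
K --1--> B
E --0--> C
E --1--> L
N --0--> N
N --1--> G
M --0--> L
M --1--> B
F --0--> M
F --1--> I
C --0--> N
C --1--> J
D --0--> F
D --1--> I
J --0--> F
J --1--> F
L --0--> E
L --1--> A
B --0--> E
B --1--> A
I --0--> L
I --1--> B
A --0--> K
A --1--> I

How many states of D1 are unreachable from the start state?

2

BFS from B reaches {A, B, C, E, F, G, I, J, K, L, M, N}; the 2 state(s) D, H are never visited.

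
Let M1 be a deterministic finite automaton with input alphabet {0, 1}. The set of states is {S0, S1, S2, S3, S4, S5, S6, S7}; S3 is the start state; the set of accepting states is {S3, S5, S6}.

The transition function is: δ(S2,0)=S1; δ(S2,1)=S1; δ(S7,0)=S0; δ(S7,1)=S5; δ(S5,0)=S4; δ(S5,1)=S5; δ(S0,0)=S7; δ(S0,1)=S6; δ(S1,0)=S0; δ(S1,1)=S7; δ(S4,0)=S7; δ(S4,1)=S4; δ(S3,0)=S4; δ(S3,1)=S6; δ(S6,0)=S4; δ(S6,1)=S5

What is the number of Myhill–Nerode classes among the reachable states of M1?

3

Reachable states from the start: {S0,S3,S4,S5,S6,S7}. Unreachable: {S1,S2} — drop them.
Initial partition by acceptance: {S3,S5,S6} | {S0,S4,S7}.
On input 1, block {S0,S4,S7} splits into {S0,S7} and {S4}.
No further refinement is possible. Final partition (3 blocks): {S3,S5,S6} | {S0,S7} | {S4}.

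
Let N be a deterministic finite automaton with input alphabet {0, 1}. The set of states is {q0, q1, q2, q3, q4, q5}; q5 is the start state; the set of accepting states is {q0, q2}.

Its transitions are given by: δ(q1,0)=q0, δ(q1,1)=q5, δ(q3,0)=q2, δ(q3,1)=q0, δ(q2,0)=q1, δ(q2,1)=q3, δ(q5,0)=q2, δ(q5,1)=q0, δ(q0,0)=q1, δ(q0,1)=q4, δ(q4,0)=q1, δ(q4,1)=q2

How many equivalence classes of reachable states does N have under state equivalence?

All states are reachable from the start state.
Initial partition by acceptance: {q0,q2} | {q1,q3,q4,q5}.
Split {q1,q3,q4,q5} by δ(·,0) → {q1,q3,q5} and {q4}.
Refine {q0,q2} on symbol 1: members go to different blocks, giving {q0} and {q2}.
On input 0, block {q1,q3,q5} splits into {q3,q5} and {q1}.
The partition is now stable with 5 blocks: {q0} | {q3,q5} | {q4} | {q2} | {q1}.

5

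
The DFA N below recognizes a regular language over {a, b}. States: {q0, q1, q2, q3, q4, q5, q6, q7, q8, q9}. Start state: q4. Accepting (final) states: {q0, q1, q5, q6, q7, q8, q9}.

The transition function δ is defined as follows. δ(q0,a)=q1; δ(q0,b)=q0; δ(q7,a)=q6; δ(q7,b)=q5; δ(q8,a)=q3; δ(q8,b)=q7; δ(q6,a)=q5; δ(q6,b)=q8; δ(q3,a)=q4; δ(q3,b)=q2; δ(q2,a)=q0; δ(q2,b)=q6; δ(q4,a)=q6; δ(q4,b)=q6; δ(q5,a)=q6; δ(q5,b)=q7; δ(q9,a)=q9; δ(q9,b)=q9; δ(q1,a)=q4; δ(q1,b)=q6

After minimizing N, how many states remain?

8

Reachable states from the start: {q0,q1,q2,q3,q4,q5,q6,q7,q8}. Unreachable: {q9} — drop them.
P0 = {q0,q1,q5,q6,q7,q8} | {q2,q3,q4}.
On input a, block {q0,q1,q5,q6,q7,q8} splits into {q0,q5,q6,q7} and {q1,q8}.
On input a, block {q0,q5,q6,q7} splits into {q5,q6,q7} and {q0}.
On input b, block {q5,q6,q7} splits into {q5,q7} and {q6}.
On input a, block {q2,q3,q4} splits into {q2} and {q3} and {q4}.
Split {q1,q8} by δ(·,a) → {q1} and {q8}.
No further refinement is possible. Final partition (8 blocks): {q5,q7} | {q2} | {q1} | {q0} | {q6} | {q3} | {q4} | {q8}.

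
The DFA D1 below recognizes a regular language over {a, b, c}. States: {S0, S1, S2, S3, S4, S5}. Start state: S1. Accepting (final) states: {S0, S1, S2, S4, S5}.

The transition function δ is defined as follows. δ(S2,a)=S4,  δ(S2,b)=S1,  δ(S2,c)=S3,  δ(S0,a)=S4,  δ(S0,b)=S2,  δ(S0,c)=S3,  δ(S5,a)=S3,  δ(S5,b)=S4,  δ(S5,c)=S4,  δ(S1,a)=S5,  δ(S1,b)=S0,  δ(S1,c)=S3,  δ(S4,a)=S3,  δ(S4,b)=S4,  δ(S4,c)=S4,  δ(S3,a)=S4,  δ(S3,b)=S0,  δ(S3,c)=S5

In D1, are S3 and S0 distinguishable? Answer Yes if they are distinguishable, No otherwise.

Yes

All states are reachable from the start state.
P0 = {S0,S1,S2,S4,S5} | {S3}.
Split {S0,S1,S2,S4,S5} by δ(·,a) → {S0,S1,S2} and {S4,S5}.
Stable partition: {S0,S1,S2} | {S3} | {S4,S5} — 3 equivalence classes.
S3 and S0 end up in different blocks, so they are distinguishable. For instance, the string 'ε' is accepted from only S0.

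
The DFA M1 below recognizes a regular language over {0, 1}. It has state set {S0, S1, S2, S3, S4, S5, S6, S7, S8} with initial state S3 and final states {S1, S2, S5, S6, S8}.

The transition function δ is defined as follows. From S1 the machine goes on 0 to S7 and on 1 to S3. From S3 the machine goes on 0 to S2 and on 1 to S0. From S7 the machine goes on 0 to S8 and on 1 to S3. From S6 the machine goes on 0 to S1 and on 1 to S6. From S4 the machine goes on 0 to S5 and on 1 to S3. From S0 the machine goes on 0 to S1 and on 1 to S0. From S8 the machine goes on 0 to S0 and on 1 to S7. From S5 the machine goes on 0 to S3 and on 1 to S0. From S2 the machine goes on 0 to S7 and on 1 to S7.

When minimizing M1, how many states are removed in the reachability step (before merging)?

3

Starting at S3 and following transitions, the reachable set is {S0, S1, S2, S3, S7, S8}. That leaves S4, S5, S6 unreachable — 3 in total.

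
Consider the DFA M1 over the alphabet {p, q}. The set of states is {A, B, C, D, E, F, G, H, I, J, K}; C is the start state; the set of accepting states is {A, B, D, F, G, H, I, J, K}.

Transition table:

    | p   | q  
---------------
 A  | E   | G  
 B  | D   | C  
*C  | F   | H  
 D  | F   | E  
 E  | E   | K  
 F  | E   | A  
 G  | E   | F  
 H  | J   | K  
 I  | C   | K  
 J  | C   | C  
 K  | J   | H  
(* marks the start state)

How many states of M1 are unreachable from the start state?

BFS from C reaches {A, C, E, F, G, H, J, K}; the 3 state(s) B, D, I are never visited.

3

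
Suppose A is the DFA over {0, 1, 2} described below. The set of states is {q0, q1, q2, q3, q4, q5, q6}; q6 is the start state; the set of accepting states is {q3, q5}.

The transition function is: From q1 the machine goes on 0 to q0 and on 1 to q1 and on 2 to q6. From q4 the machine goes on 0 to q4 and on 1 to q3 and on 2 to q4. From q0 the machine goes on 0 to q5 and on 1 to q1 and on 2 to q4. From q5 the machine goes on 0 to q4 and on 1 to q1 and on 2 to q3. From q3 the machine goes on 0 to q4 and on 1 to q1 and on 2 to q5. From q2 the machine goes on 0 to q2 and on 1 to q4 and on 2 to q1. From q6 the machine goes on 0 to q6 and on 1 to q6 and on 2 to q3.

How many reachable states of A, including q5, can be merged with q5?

States {q2} cannot be reached from the start state, so discard them.
Initial partition by acceptance: {q3,q5} | {q0,q1,q4,q6}.
On input 0, block {q0,q1,q4,q6} splits into {q1,q4,q6} and {q0}.
Refine {q1,q4,q6} on symbol 0: members go to different blocks, giving {q4,q6} and {q1}.
Refine {q4,q6} on symbol 1: members go to different blocks, giving {q4} and {q6}.
Stable partition: {q3,q5} | {q4} | {q0} | {q1} | {q6} — 5 equivalence classes.
The equivalence class containing q5 is {q3,q5}, of size 2.

2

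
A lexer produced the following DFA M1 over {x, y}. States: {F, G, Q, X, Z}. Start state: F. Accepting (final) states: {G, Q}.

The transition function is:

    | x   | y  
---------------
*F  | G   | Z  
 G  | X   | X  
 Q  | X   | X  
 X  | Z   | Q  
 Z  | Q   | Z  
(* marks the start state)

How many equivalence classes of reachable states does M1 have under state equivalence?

3

Start with accepting vs non-accepting: {G,Q} | {F,X,Z}.
Refine {F,X,Z} on symbol x: members go to different blocks, giving {F,Z} and {X}.
No further refinement is possible. Final partition (3 blocks): {G,Q} | {F,Z} | {X}.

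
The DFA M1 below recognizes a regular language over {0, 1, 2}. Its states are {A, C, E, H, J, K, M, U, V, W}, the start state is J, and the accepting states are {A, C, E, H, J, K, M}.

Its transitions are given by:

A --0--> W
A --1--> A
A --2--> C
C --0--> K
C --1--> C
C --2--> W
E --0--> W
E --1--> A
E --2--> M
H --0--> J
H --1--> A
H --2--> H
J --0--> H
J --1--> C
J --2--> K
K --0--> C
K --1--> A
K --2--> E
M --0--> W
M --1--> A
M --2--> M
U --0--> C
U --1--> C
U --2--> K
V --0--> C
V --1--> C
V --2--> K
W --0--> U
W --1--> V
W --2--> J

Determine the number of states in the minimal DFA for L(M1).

Initial partition by acceptance: {A,C,E,H,J,K,M} | {U,V,W}.
Refine {A,C,E,H,J,K,M} on symbol 0: members go to different blocks, giving {C,H,J,K} and {A,E,M}.
On input 1, block {C,H,J,K} splits into {H,K} and {C,J}.
Split {H,K} by δ(·,2) → {H} and {K}.
Refine {U,V,W} on symbol 0: members go to different blocks, giving {U,V} and {W}.
On input 2, block {A,E,M} splits into {E,M} and {A}.
Split {C,J} by δ(·,0) → {J} and {C}.
The partition is now stable with 8 blocks: {H} | {U,V} | {E,M} | {J} | {K} | {W} | {A} | {C}.

8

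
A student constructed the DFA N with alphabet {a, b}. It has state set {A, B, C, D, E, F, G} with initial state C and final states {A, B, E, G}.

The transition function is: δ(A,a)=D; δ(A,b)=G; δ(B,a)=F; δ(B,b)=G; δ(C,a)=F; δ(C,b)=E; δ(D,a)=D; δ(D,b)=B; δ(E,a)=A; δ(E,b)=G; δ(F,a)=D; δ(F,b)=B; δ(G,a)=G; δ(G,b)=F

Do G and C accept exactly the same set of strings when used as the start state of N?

No

Initial partition by acceptance: {A,B,E,G} | {C,D,F}.
On input a, block {A,B,E,G} splits into {A,B} and {E,G}.
Split {C,D,F} by δ(·,b) → {D,F} and {C}.
Refine {E,G} on symbol a: members go to different blocks, giving {E} and {G}.
No further refinement is possible. Final partition (5 blocks): {A,B} | {D,F} | {E} | {C} | {G}.
G and C end up in different blocks, so they are distinguishable. For instance, the string 'ε' is accepted from only G.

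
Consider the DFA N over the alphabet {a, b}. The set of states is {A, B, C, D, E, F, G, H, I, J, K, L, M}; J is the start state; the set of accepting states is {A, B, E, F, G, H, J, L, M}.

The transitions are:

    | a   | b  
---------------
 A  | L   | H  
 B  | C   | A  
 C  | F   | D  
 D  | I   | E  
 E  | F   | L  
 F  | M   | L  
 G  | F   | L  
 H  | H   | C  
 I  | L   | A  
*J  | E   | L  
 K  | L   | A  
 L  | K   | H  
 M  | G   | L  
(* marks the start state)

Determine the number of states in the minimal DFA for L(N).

7

States {B} cannot be reached from the start state, so discard them.
Initial partition by acceptance: {A,E,F,G,H,J,L,M} | {C,D,I,K}.
Refine {A,E,F,G,H,J,L,M} on symbol a: members go to different blocks, giving {A,E,F,G,H,J,M} and {L}.
On input a, block {A,E,F,G,H,J,M} splits into {E,F,G,H,J,M} and {A}.
Refine {E,F,G,H,J,M} on symbol b: members go to different blocks, giving {E,F,G,J,M} and {H}.
Split {C,D,I,K} by δ(·,a) → {I,K} and {C} and {D}.
The partition is now stable with 7 blocks: {E,F,G,J,M} | {I,K} | {L} | {A} | {H} | {C} | {D}.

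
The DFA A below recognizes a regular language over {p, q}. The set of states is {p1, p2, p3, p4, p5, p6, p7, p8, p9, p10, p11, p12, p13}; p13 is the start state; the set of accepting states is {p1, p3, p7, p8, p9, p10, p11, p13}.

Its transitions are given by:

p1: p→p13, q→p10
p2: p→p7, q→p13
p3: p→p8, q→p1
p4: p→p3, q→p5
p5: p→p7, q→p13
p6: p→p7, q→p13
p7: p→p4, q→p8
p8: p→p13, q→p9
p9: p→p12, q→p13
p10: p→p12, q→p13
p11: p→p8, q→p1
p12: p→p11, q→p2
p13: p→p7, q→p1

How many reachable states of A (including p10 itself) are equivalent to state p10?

First remove the unreachable states {p6}; 12 states remain.
Initial partition by acceptance: {p1,p3,p7,p8,p9,p10,p11,p13} | {p2,p4,p5,p12}.
Refine {p1,p3,p7,p8,p9,p10,p11,p13} on symbol p: members go to different blocks, giving {p1,p3,p8,p11,p13} and {p7,p9,p10}.
Split {p1,p3,p8,p11,p13} by δ(·,p) → {p1,p3,p8,p11} and {p13}.
On input p, block {p1,p3,p8,p11} splits into {p1,p8} and {p3,p11}.
Split {p2,p4,p5,p12} by δ(·,p) → {p2,p5} and {p4,p12}.
On input q, block {p7,p9,p10} splits into {p9,p10} and {p7}.
No further refinement is possible. Final partition (7 blocks): {p1,p8} | {p2,p5} | {p9,p10} | {p13} | {p3,p11} | {p4,p12} | {p7}.
State p10 belongs to the block {p9,p10}, which has 2 states.

2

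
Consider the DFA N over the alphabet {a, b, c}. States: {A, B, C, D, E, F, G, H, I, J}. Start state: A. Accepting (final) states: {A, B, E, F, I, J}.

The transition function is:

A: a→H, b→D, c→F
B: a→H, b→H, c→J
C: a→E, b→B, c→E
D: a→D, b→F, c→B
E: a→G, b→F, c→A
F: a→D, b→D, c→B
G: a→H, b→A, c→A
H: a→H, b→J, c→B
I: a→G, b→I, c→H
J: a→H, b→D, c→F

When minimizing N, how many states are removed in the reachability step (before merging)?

BFS from A reaches {A, B, D, F, H, J}; the 4 state(s) C, E, G, I are never visited.

4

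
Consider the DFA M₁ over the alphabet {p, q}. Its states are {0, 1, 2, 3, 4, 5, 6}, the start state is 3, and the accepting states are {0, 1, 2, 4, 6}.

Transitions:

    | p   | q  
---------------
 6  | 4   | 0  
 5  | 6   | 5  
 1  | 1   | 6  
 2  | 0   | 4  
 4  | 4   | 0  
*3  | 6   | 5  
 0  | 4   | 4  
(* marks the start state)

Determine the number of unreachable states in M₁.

2

BFS from 3 reaches {0, 3, 4, 5, 6}; the 2 state(s) 1, 2 are never visited.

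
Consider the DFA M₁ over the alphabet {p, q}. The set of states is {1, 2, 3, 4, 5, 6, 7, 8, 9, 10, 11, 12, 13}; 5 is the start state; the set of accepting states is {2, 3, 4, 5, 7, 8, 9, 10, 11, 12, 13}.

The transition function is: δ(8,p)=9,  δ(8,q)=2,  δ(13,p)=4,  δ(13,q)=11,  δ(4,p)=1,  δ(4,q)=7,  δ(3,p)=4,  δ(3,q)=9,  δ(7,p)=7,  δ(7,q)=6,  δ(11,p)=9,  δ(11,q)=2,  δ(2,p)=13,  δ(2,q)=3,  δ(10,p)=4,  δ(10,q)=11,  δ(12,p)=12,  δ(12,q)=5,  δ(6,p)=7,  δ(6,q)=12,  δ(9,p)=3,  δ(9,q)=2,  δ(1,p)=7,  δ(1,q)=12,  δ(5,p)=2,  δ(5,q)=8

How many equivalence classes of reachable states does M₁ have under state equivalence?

10

States {10} cannot be reached from the start state, so discard them.
Initial partition by acceptance: {2,3,4,5,7,8,9,11,12,13} | {1,6}.
On input p, block {2,3,4,5,7,8,9,11,12,13} splits into {2,3,5,7,8,9,11,12,13} and {4}.
On input p, block {2,3,5,7,8,9,11,12,13} splits into {2,5,7,8,9,11,12} and {3,13}.
Refine {2,5,7,8,9,11,12} on symbol p: members go to different blocks, giving {5,7,8,11,12} and {2,9}.
On input p, block {5,7,8,11,12} splits into {5,8,11} and {7,12}.
Split {5,8,11} by δ(·,q) → {8,11} and {5}.
On input q, block {3,13} splits into {3} and {13}.
Split {2,9} by δ(·,p) → {2} and {9}.
On input q, block {7,12} splits into {7} and {12}.
The partition is now stable with 10 blocks: {8,11} | {1,6} | {4} | {3} | {2} | {7} | {5} | {13} | {9} | {12}.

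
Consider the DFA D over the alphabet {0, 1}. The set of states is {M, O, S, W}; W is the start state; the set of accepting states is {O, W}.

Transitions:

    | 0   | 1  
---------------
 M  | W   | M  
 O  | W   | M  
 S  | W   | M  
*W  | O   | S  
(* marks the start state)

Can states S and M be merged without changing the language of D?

Yes

P0 = {O,W} | {M,S}.
Stable partition: {O,W} | {M,S} — 2 equivalence classes.
S and M lie in the same block of the stable partition, so they are equivalent — no string distinguishes them.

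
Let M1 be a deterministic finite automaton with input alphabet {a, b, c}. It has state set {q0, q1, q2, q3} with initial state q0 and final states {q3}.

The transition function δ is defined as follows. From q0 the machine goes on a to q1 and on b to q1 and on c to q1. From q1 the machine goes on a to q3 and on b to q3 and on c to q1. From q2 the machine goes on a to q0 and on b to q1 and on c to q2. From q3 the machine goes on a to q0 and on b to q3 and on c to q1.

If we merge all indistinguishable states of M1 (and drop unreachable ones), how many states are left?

Reachable states from the start: {q0,q1,q3}. Unreachable: {q2} — drop them.
Initial partition by acceptance: {q3} | {q0,q1}.
Split {q0,q1} by δ(·,a) → {q0} and {q1}.
The partition is now stable with 3 blocks: {q3} | {q0} | {q1}.

3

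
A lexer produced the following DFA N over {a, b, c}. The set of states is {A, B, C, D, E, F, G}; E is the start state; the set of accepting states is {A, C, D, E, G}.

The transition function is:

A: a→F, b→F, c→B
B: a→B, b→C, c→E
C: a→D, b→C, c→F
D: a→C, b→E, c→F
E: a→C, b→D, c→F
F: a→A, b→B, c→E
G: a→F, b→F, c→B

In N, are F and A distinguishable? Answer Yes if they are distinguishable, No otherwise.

Yes

Reachable states from the start: {A,B,C,D,E,F}. Unreachable: {G} — drop them.
Initial partition by acceptance: {A,C,D,E} | {B,F}.
On input a, block {A,C,D,E} splits into {C,D,E} and {A}.
On input a, block {B,F} splits into {B} and {F}.
No further refinement is possible. Final partition (4 blocks): {C,D,E} | {B} | {A} | {F}.
F and A end up in different blocks, so they are distinguishable. For instance, the string 'ε' is accepted from only A.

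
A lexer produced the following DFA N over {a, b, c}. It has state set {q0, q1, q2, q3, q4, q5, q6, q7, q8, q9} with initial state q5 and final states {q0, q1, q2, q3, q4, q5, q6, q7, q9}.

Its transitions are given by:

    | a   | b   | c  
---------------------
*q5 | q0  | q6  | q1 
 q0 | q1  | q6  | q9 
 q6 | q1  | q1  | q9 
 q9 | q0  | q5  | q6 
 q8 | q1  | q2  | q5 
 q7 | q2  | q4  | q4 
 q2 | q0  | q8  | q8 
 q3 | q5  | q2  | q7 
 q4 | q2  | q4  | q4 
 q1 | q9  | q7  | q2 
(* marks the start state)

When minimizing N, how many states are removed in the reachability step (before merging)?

1

BFS from q5 reaches {q0, q1, q2, q4, q5, q6, q7, q8, q9}; the 1 state(s) q3 are never visited.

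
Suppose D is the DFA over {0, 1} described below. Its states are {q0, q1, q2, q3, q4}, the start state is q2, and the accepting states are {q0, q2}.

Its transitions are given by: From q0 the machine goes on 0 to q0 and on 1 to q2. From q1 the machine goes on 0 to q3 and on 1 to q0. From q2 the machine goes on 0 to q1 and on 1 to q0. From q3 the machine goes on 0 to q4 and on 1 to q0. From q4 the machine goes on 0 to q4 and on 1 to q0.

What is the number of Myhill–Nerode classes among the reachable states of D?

Start with accepting vs non-accepting: {q0,q2} | {q1,q3,q4}.
Split {q0,q2} by δ(·,0) → {q0} and {q2}.
Stable partition: {q0} | {q1,q3,q4} | {q2} — 3 equivalence classes.

3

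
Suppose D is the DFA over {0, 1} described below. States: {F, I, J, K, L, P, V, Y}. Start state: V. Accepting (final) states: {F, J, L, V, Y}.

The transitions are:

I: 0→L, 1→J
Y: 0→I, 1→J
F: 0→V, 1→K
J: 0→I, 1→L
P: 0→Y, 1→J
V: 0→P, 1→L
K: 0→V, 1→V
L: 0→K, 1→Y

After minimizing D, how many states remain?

States {F} cannot be reached from the start state, so discard them.
Initial partition by acceptance: {J,L,V,Y} | {I,K,P}.
The partition is now stable with 2 blocks: {J,L,V,Y} | {I,K,P}.

2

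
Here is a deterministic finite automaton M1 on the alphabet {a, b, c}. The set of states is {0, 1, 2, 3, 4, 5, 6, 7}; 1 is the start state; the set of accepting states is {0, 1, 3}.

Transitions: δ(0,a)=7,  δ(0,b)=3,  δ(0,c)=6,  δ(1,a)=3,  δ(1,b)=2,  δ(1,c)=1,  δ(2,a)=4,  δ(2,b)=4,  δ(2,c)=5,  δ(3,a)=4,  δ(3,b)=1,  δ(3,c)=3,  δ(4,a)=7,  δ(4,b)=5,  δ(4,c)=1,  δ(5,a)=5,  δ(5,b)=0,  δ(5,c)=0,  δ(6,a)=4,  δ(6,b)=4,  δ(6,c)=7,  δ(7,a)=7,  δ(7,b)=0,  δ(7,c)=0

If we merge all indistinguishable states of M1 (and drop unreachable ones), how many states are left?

6

Start with accepting vs non-accepting: {0,1,3} | {2,4,5,6,7}.
Split {0,1,3} by δ(·,a) → {0,3} and {1}.
On input b, block {0,3} splits into {0} and {3}.
Refine {2,4,5,6,7} on symbol b: members go to different blocks, giving {2,4,6} and {5,7}.
Refine {2,4,6} on symbol a: members go to different blocks, giving {2,6} and {4}.
No further refinement is possible. Final partition (6 blocks): {0} | {2,6} | {1} | {3} | {5,7} | {4}.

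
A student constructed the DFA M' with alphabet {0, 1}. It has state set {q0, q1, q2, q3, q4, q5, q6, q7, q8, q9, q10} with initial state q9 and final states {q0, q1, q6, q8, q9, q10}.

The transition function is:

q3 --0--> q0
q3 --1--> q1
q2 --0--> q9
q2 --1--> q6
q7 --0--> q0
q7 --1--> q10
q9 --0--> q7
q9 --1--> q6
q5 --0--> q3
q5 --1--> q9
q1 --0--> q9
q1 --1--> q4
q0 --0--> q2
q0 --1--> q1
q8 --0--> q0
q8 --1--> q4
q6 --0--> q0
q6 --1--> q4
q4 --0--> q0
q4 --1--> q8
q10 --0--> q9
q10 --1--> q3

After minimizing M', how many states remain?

3

States {q5} cannot be reached from the start state, so discard them.
Start with accepting vs non-accepting: {q0,q1,q6,q8,q9,q10} | {q2,q3,q4,q7}.
Refine {q0,q1,q6,q8,q9,q10} on symbol 0: members go to different blocks, giving {q1,q6,q8,q10} and {q0,q9}.
The partition is now stable with 3 blocks: {q1,q6,q8,q10} | {q2,q3,q4,q7} | {q0,q9}.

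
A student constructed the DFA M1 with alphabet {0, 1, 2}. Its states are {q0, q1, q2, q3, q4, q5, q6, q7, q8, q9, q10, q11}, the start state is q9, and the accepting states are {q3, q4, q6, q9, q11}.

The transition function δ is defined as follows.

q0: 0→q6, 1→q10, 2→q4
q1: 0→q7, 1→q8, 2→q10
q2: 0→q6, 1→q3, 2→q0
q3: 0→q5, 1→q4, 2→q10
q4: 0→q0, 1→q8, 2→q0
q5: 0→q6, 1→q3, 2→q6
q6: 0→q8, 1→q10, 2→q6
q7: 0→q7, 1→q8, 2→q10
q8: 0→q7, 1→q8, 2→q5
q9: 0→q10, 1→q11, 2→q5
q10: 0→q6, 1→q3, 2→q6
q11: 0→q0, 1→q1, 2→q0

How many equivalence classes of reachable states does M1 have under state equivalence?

First remove the unreachable states {q2}; 11 states remain.
Start with accepting vs non-accepting: {q3,q4,q6,q9,q11} | {q0,q1,q5,q7,q8,q10}.
On input 1, block {q3,q4,q6,q9,q11} splits into {q4,q6,q11} and {q3,q9}.
Refine {q4,q6,q11} on symbol 2: members go to different blocks, giving {q4,q11} and {q6}.
Split {q0,q1,q5,q7,q8,q10} by δ(·,0) → {q0,q5,q10} and {q1,q7,q8}.
On input 1, block {q0,q5,q10} splits into {q5,q10} and {q0}.
No further refinement is possible. Final partition (6 blocks): {q4,q11} | {q5,q10} | {q3,q9} | {q6} | {q1,q7,q8} | {q0}.

6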